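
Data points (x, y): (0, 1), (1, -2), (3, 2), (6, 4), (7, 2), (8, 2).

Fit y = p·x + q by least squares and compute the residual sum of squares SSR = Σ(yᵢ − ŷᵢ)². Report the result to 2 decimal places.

SSR = 11.84

Sums needed: Σx·x = 159, Σx = 25, Σ1 = 6.
Right-hand side: Σx·y = 58, Σy = 9.
det = 159·6 − 25² = 329.
p = (58·6 − 25·9)/329 = 123/329; q = (159·9 − 25·58)/329 = -19/329.
Residuals: 348/329, -762/329, 44/47, 597/329, -184/329, -307/329; SSR = 3894/329.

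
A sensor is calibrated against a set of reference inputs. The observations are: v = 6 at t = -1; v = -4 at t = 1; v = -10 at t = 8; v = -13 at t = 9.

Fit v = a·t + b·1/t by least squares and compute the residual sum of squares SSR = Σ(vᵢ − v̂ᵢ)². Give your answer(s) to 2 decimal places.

Setting ∂/∂a … = 0 gives: 147·a + 4·b = -207;  4·a + (10513/5184)·b = -457/36.
(Σt·t = 147, Σt·1/t = 4, Σ1/t·1/t = 10513/5184, Σt·v = -207, Σ1/t·v = -457/36.)
det = 147·(10513/5184) − 4² = 487489/1728.
a = ((-207)·(10513/5184) − 4·(-457/36))/(487489/1728) = -637653/487489; b = (147·(-457/36) − 4·(-207))/(487489/1728) = -1793808/487489.
Residuals: 493473/487489, 481505/487489, 450560/487489, -399168/487489; SSR = 1718402/487489.

SSR = 3.53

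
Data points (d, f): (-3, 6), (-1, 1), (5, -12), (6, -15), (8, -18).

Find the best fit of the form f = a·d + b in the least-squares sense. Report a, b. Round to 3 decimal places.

a = -2.211, b = -0.967

Normal-equation sums: Σd·d = 135, Σd = 15, Σ1 = 5.
For Aᵀf: Σd·f = -313, Σf = -38.
det = 135·5 − 15² = 450.
a = ((-313)·5 − 15·(-38))/450 = -199/90; b = (135·(-38) − 15·(-313))/450 = -29/30.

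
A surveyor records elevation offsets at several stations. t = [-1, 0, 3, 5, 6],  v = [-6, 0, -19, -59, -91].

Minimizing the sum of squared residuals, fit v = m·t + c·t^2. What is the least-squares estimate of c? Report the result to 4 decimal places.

Normal-equation sums: Σt·t = 71, Σt·t^2 = 367, Σt^2·t^2 = 2003.
Right-hand side: Σt·v = -892, Σt^2·v = -4928.
So MᵀM·[m, c]ᵀ = Mᵀv: [[71, 367]; [367, 2003]]·[m, c]ᵀ = [-892, -4928]ᵀ.
Eliminating c: 2003·(row 1) − 367·(row 2) gives 7524·m = 2003·(-892) − 367·(-4928) = 21900, so m = 1825/627.
Then c = ((-4928) − 367·(1825/627))/2003 = -1877/627.

c = -2.9936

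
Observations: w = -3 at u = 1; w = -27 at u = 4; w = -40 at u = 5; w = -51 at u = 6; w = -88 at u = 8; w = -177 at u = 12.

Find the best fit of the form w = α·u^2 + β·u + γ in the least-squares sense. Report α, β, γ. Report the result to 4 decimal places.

The normal system AᵀA·[α, β, γ]ᵀ = Aᵀw is [[27010, 2646, 286]; [2646, 286, 36]; [286, 36, 6]]·[α, β, γ]ᵀ = [-34391, -3445, -386]ᵀ.
Solving the 3×3 system (Gaussian elimination) gives α = -10417/10727, β = -346139/107270, γ = 70617/53635.

α = -0.9711, β = -3.2268, γ = 1.3166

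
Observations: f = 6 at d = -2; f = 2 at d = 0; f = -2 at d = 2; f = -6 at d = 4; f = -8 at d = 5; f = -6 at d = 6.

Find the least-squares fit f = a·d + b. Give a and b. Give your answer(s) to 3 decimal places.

a = -1.705, b = 1.930

Sums needed: Σd·d = 85, Σd = 15, Σ1 = 6.
Right-hand side: Σd·f = -116, Σf = -14.
Normal equations: [[85, 15]; [15, 6]]·[a, b]ᵀ = [-116, -14]ᵀ.
Eliminating b: 6·(row 1) − 15·(row 2) gives 285·a = 6·(-116) − 15·(-14) = -486, so a = -162/95.
Then b = ((-14) − 15·(-162/95))/6 = 110/57.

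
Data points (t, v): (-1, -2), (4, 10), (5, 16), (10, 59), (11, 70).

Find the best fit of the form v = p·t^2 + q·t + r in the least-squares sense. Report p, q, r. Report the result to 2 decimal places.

MᵀM·[p, q, r]ᵀ = Mᵀv reads: 25523·p + 2519·q + 263·r = 14928;  2519·p + 263·q + 29·r = 1482;  263·p + 29·q + 5·r = 153.
Inverting the 3×3 Gram matrix, [p, q, r]ᵀ = [17069/33582, 10577/11194, -27130/16791]ᵀ.

p = 0.51, q = 0.94, r = -1.62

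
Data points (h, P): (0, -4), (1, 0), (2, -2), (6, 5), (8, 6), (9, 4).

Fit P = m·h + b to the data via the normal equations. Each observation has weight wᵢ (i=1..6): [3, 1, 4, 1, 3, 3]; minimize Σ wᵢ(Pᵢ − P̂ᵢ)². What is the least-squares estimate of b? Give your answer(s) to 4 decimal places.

b = -3.4534

Forming MᵀWM = [[488, 66]; [66, 15]] and MᵀWP = [266, 15]ᵀ gives MᵀWM·[m, b]ᵀ = MᵀWP.
det = 488·15 − 66² = 2964.
m = (266·15 − 66·15)/2964 = 250/247; b = (488·15 − 66·266)/2964 = -853/247.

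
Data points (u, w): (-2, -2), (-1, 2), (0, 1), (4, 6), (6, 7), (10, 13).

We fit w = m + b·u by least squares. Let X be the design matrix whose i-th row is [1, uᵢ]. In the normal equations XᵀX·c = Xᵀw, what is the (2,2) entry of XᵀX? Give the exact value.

157

Row 2 ↔ basis u, column 2 ↔ basis u, so (XᵀX)_{2,2} = Σᵢ (u)·(u) = (-2)·(-2) + (-1)·(-1) + (0)·(0) + (4)·(4) + (6)·(6) + (10)·(10) = 157.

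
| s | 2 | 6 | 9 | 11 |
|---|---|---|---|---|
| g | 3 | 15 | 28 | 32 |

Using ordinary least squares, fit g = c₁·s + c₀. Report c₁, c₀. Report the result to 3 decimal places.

c₁ = 3.348, c₀ = -3.935

MᵀM·[c₁, c₀]ᵀ = Mᵀg reads: 242·c₁ + 28·c₀ = 700;  28·c₁ + 4·c₀ = 78.
Eliminating c₀: 4·(row 1) − 28·(row 2) gives 184·c₁ = 4·700 − 28·78 = 616, so c₁ = 77/23.
Then c₀ = (78 − 28·(77/23))/4 = -181/46.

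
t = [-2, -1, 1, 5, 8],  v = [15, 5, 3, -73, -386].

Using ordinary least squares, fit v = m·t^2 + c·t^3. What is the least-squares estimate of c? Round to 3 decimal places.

c = -1.027

With design matrix X, XᵀX = [[4739, 35861]; [35861, 277835]] and Xᵀv = [-26461, -206879]ᵀ.
det = 4739·277835 − 35861² = 30648744.
m = ((-26461)·277835 − 35861·(-206879))/30648744 = 16773971/7662186; c = (4739·(-206879) − 35861·(-26461))/30648744 = -1124345/1094598.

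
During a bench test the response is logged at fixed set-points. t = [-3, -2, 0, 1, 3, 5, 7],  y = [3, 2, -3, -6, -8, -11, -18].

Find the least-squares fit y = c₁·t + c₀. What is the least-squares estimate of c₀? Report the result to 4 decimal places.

c₀ = -2.7115

From the data, Σt·t = 97, Σt = 11, Σ1 = 7.
And Σt·y = -224, Σy = -41.
Δ = 97·7 − 11² = 558.
c₁ = ((-224)·7 − 11·(-41))/558 = -1117/558; c₀ = (97·(-41) − 11·(-224))/558 = -1513/558.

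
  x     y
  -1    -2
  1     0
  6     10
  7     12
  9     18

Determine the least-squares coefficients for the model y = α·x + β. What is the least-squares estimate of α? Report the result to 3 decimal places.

α = 1.978

MᵀM·[α, β]ᵀ = Mᵀy reads: 168·α + 22·β = 308;  22·α + 5·β = 38.
det = 168·5 − 22² = 356.
α = (308·5 − 22·38)/356 = 176/89; β = (168·38 − 22·308)/356 = -98/89.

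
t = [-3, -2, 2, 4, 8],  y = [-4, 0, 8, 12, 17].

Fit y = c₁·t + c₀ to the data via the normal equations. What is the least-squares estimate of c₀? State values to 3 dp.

c₀ = 3.200

Compute the Gram sums: Σt·t = 97, Σt = 9, Σ1 = 5.
Moment sums: Σt·y = 212, Σy = 33.
Δ = 97·5 − 9² = 404.
c₁ = (212·5 − 9·33)/404 = 763/404; c₀ = (97·33 − 9·212)/404 = 1293/404.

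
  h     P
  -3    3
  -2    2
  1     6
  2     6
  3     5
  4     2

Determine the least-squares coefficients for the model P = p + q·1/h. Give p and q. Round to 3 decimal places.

Compute the Gram sums: Σ1 = 6, Σ1/h = 5/4, Σ1/h·1/h = 257/144.
Moment sums: ΣP = 24, Σ1/h·P = 55/6.
Δ = 6·(257/144) − (5/4)² = 439/48.
p = (24·(257/144) − (5/4)·(55/6))/(439/48) = 1506/439; q = (6·(55/6) − (5/4)·24)/(439/48) = 1200/439.

p = 3.431, q = 2.733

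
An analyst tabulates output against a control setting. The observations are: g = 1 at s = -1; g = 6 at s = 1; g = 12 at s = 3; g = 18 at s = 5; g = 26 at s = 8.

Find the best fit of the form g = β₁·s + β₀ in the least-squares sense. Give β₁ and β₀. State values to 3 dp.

β₁ = 2.816, β₀ = 3.590

From the data, Σs·s = 100, Σs = 16, Σ1 = 5.
Right-hand side: Σs·g = 339, Σg = 63.
MᵀM·[β₁, β₀]ᵀ = Mᵀg becomes [[100, 16]; [16, 5]]·[β₁, β₀]ᵀ = [339, 63]ᵀ.
Eliminating β₀: 5·(row 1) − 16·(row 2) gives 244·β₁ = 5·339 − 16·63 = 687, so β₁ = 687/244.
Then β₀ = (63 − 16·(687/244))/5 = 219/61.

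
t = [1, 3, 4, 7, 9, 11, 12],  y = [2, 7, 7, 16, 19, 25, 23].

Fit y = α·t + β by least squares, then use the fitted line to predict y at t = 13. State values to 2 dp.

ŷ = 27.28

Normal-equation sums: Σt·t = 421, Σt = 47, Σ1 = 7.
And Σt·y = 885, Σy = 99.
So AᵀA·[α, β]ᵀ = Aᵀy: [[421, 47]; [47, 7]]·[α, β]ᵀ = [885, 99]ᵀ.
Eliminating β: 7·(row 1) − 47·(row 2) gives 738·α = 7·885 − 47·99 = 1542, so α = 257/123.
Then β = (99 − 47·(257/123))/7 = 14/123.
At t = 13: ŷ = (257/123)·(13) + (14/123)·(1) = 3355/123.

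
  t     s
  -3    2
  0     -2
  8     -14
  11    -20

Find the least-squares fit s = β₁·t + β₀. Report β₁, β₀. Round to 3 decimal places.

The normal system XᵀX·[β₁, β₀]ᵀ = Xᵀs is [[194, 16]; [16, 4]]·[β₁, β₀]ᵀ = [-338, -34]ᵀ.
Δ = 194·4 − 16² = 520.
β₁ = ((-338)·4 − 16·(-34))/520 = -101/65; β₀ = (194·(-34) − 16·(-338))/520 = -297/130.

β₁ = -1.554, β₀ = -2.285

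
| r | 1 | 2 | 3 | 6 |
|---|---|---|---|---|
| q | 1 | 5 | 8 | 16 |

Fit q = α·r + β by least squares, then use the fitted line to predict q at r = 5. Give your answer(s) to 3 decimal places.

q̂ = 13.357

From the data, Σr·r = 50, Σr = 12, Σ1 = 4.
Moment sums: Σr·q = 131, Σq = 30.
XᵀX·[α, β]ᵀ = Xᵀq becomes [[50, 12]; [12, 4]]·[α, β]ᵀ = [131, 30]ᵀ.
det = 50·4 − 12² = 56.
α = (131·4 − 12·30)/56 = 41/14; β = (50·30 − 12·131)/56 = -9/7.
At r = 5: q̂ = (41/14)·(5) + (-9/7)·(1) = 187/14.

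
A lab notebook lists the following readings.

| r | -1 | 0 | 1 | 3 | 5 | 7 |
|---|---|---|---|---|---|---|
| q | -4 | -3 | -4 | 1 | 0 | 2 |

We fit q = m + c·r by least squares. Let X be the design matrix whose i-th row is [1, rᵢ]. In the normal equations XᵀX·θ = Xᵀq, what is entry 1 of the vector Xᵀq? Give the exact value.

Entry 1 ↔ basis 1, so (Xᵀq)_{1} = Σᵢ qᵢ = (1)·(-4) + (1)·(-3) + (1)·(-4) + (1)·(1) + (1)·(0) + (1)·(2) = -8.

-8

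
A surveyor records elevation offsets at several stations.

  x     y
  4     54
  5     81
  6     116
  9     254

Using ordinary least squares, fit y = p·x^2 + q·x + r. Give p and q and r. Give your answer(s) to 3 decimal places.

Entries of MᵀM: Σx^2·x^2 = 8738, Σx^2·x = 1134, Σx^2 = 158, Σx·x = 158, Σx = 24, Σ1 = 4.
For Mᵀy: Σx^2·y = 27639, Σx·y = 3603, Σy = 505.
So MᵀM·[p, q, r]ᵀ = Mᵀy: [[8738, 1134, 158]; [1134, 158, 24]; [158, 24, 4]]·[p, q, r]ᵀ = [27639, 3603, 505]ᵀ.
Solving the 3×3 system (Gaussian elimination) gives p = 1103/362, q = 81/181, r = 581/181.

p = 3.047, q = 0.448, r = 3.210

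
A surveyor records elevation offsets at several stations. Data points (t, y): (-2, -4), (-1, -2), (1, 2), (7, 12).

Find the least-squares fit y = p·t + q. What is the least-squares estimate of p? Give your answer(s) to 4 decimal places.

Normal-equation sums: Σt·t = 55, Σt = 5, Σ1 = 4.
Moment sums: Σt·y = 96, Σy = 8.
Normal equations: [[55, 5]; [5, 4]]·[p, q]ᵀ = [96, 8]ᵀ.
Eliminating q: 4·(row 1) − 5·(row 2) gives 195·p = 4·96 − 5·8 = 344, so p = 344/195.
Then q = (8 − 5·(344/195))/4 = -8/39.

p = 1.7641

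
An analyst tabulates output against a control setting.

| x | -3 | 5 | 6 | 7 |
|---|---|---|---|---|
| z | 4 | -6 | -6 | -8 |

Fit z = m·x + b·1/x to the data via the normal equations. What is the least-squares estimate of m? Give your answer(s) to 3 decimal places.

The normal system MᵀM·[m, b]ᵀ = Mᵀz is [[119, 4]; [4, 8789/44100]]·[m, b]ᵀ = [-134, -491/105]ᵀ.
Eliminating b: (8789/44100)·(row 1) − 4·(row 2) gives (48613/6300)·m = (8789/44100)·(-134) − 4·(-491/105) = -176423/22050, so m = -352846/340291.
Then b = ((-491/105) − 4·(-352846/340291))/(8789/44100) = -128940/48613.

m = -1.037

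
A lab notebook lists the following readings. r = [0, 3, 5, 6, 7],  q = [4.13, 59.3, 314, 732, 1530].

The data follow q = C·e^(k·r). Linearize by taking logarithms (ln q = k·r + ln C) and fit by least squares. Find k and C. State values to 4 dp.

With ln qᵢ as the transformed response and rᵢ as the regressor:
AᵀA = [[119.0000, 21.0000]; [21.0000, 5]], rhs = [131.9006, 25.1791]ᵀ  (here Σr = 21.0000, Σ(r)² = 119.0000, Σln q = 25.1791, Σr·ln q = 131.9006).
Δ = 119.0000·5 − (21.0000)² = 154.0000; k = (131.9006·5 − 21.0000·25.1791)/154.0000 = 0.84898, ln C = (119.0000·25.1791 − 21.0000·131.9006)/154.0000 = 1.47011, so C = exp(1.47011) = 4.34973.

k = 0.8490, C = 4.3497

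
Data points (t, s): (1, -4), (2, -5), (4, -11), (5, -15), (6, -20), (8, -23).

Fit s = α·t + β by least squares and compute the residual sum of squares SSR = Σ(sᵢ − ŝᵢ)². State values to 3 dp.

Compute the Gram sums: Σt·t = 146, Σt = 26, Σ1 = 6.
Right-hand side: Σt·s = -437, Σs = -78.
MᵀM·[α, β]ᵀ = Mᵀs becomes [[146, 26]; [26, 6]]·[α, β]ᵀ = [-437, -78]ᵀ.
Δ = 146·6 − 26² = 200.
α = ((-437)·6 − 26·(-78))/200 = -297/100; β = (146·(-78) − 26·(-437))/200 = -13/100.
Residuals: -9/10, 107/100, 101/100, -1/50, -41/20, 89/100; SSR = 797/100.

SSR = 7.970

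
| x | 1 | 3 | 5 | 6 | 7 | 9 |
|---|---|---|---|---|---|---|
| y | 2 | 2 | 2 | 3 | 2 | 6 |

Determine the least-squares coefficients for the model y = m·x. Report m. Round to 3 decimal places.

m = 0.517

Forming MᵀM = [[201]] and Mᵀy = [104]ᵀ gives MᵀM·[m]ᵀ = Mᵀy.
m = 104/201 = 0.517413.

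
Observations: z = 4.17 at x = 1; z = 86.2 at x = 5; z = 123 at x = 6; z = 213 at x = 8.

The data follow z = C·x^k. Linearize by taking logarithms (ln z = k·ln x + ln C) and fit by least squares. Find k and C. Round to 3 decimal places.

k = 1.889, C = 4.161

Let Y = ln z. Fitting Y = k·ln x + ln C by least squares:
AᵀA = [[10.1248, 5.4806]; [5.4806, 4]], rhs = [26.9435, 16.0581]ᵀ  (here Σln x = 5.4806, Σ(ln x)² = 10.1248, Σln z = 16.0581, Σln x·ln z = 26.9435).
Solving (det = 10.4617): k = 1.88933, ln C = 1.42583, so C = exp(1.42583) = 4.16131.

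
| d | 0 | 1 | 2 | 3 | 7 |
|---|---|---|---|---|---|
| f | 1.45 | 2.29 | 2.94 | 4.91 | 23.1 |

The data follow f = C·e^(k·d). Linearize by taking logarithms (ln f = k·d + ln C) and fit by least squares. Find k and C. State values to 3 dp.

k = 0.394, C = 1.458

Let Y = ln f. Fitting Y = k·d + ln C by least squares:
AᵀA = [[63.0000, 13.0000]; [13.0000, 5]], rhs = [29.7380, 7.0096]ᵀ  (here Σd = 13.0000, Σ(d)² = 63.0000, Σln f = 7.0096, Σd·ln f = 29.7380).
Δ = 63.0000·5 − (13.0000)² = 146.0000; k = (29.7380·5 − 13.0000·7.0096)/146.0000 = 0.39428, ln C = (63.0000·7.0096 − 13.0000·29.7380)/146.0000 = 0.37680, so C = exp(0.37680) = 1.45761.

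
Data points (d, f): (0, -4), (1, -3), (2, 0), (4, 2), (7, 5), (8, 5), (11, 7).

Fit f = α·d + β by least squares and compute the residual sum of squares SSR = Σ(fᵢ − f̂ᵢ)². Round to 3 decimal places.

Entries of AᵀA: Σd·d = 255, Σd = 33, Σ1 = 7.
And Σd·f = 157, Σf = 12.
So AᵀA·[α, β]ᵀ = Aᵀf: [[255, 33]; [33, 7]]·[α, β]ᵀ = [157, 12]ᵀ.
Eliminating β: 7·(row 1) − 33·(row 2) gives 696·α = 7·157 − 33·12 = 703, so α = 703/696.
Then β = (12 − 33·(703/696))/7 = -707/232.
Residuals: -221/232, -335/348, 715/696, 701/696, 85/87, -23/696, -185/174; SSR = 4169/696.

SSR = 5.990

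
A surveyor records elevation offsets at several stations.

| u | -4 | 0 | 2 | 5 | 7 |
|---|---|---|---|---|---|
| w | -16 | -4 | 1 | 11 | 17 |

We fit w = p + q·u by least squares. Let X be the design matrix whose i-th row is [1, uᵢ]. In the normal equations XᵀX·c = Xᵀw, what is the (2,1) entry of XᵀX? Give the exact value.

10

Row 2 ↔ basis u, column 1 ↔ basis 1, so (XᵀX)_{2,1} = Σᵢ u = (-4)·(1) + (0)·(1) + (2)·(1) + (5)·(1) + (7)·(1) = 10.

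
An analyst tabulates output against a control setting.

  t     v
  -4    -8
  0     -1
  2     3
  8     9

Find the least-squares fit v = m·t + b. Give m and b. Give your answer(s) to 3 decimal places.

The normal equations are: 84·m + 6·b = 110;  6·m + 4·b = 3.
(Σt·t = 84, Σt = 6, Σ1 = 4, Σt·v = 110, Σv = 3.)
Δ = 84·4 − 6² = 300.
m = (110·4 − 6·3)/300 = 211/150; b = (84·3 − 6·110)/300 = -34/25.

m = 1.407, b = -1.360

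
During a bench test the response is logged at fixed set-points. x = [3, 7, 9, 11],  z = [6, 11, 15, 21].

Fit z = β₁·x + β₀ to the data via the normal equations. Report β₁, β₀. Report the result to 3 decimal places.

From the data, Σx·x = 260, Σx = 30, Σ1 = 4.
For Aᵀz: Σx·z = 461, Σz = 53.
det = 260·4 − 30² = 140.
β₁ = (461·4 − 30·53)/140 = 127/70; β₀ = (260·53 − 30·461)/140 = -5/14.

β₁ = 1.814, β₀ = -0.357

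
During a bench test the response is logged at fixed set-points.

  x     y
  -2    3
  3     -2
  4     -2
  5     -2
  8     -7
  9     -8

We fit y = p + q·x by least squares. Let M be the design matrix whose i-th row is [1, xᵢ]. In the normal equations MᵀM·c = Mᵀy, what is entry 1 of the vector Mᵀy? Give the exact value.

-18

Entry 1 ↔ basis 1, so (Mᵀy)_{1} = Σᵢ yᵢ = (1)·(3) + (1)·(-2) + (1)·(-2) + (1)·(-2) + (1)·(-7) + (1)·(-8) = -18.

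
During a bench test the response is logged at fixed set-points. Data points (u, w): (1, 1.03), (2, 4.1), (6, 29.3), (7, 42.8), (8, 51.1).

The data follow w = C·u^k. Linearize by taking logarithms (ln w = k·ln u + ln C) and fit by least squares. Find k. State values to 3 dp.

With ln wᵢ as the transformed response and ln uᵢ as the regressor:
Σln u = 6.5103, Σ(ln u)² = 11.8015, Σln w = 12.5085, Σln u·ln w = 22.5198.
Equations: 11.8015·k + 6.5103·ln C = 22.5198;  6.5103·k + 5·ln C = 12.5085.
Solving (det = 16.6240): k = 1.87474, ln C = 0.06068.

k = 1.875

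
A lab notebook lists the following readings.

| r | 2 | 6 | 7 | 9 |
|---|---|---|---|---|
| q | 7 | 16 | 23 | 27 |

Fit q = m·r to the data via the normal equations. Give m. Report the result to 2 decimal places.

The normal system AᵀA·[m]ᵀ = Aᵀq is [[170]]·[m]ᵀ = [514]ᵀ.
Hence m = 514 / 170 ≈ 3.02353.

m = 3.02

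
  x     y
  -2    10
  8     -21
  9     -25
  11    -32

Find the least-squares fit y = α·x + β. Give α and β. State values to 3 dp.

α = -3.198, β = 3.787

The normal equations are: 270·α + 26·β = -765;  26·α + 4·β = -68.
(Σx·x = 270, Σx = 26, Σ1 = 4, Σx·y = -765, Σy = -68.)
Determinant 270·4 − 26² = 404.
α = ((-765)·4 − 26·(-68))/404 = -323/101; β = (270·(-68) − 26·(-765))/404 = 765/202.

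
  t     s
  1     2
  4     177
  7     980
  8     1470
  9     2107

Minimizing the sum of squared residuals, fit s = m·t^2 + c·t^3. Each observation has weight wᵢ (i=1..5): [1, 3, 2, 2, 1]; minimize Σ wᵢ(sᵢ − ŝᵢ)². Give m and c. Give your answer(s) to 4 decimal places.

m = -0.9662, c = 2.9950

Setting ∂/∂m … = 0 gives: 20324·m + 161272·c = 463365;  161272·m + 1303316·c = 3747549.
(Σwᵢ·t^2·t^2 = 20324, Σwᵢ·t^2·t^3 = 161272, Σwᵢ·t^3·t^3 = 1303316, Σwᵢ·t^2·s = 463365, Σwᵢ·t^3·s = 3747549.)
Eliminating c: 1303316·(row 1) − 161272·(row 2) gives 479936400·m = 1303316·463365 − 161272·3747549 = -463703988, so m = -38641999/39994700.
Then c = (3747549 − 161272·(-38641999/39994700))/1303316 = 119782133/39994700.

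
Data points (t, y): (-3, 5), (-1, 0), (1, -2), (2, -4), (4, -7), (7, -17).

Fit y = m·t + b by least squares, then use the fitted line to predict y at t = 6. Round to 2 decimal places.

The normal system XᵀX·[m, b]ᵀ = Xᵀy is [[80, 10]; [10, 6]]·[m, b]ᵀ = [-172, -25]ᵀ.
Eliminating b: 6·(row 1) − 10·(row 2) gives 380·m = 6·(-172) − 10·(-25) = -782, so m = -391/190.
Then b = ((-25) − 10·(-391/190))/6 = -14/19.
At t = 6: ŷ = (-391/190)·(6) + (-14/19)·(1) = -1243/95.

ŷ = -13.08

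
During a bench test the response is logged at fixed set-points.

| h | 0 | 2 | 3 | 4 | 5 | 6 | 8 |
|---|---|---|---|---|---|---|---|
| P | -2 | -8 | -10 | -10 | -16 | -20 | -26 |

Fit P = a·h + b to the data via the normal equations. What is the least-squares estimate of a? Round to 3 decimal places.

The normal equations are: 154·a + 28·b = -494;  28·a + 7·b = -92.
(Σh·h = 154, Σh = 28, Σ1 = 7, Σh·P = -494, ΣP = -92.)
Δ = 154·7 − 28² = 294.
a = ((-494)·7 − 28·(-92))/294 = -3; b = (154·(-92) − 28·(-494))/294 = -8/7.

a = -3.000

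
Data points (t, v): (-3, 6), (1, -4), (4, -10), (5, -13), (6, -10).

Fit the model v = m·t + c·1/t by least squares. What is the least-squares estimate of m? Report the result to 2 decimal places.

m = -2.03

With design matrix M, MᵀM = [[87, 5]; [5, 4469/3600]] and Mᵀv = [-187, -383/30]ᵀ.
Δ = 87·(4469/3600) − 5² = 99601/1200.
m = ((-187)·(4469/3600) − 5·(-383/30))/(99601/1200) = -605903/298803; c = (87·(-383/30) − 5·(-187))/(99601/1200) = -210840/99601.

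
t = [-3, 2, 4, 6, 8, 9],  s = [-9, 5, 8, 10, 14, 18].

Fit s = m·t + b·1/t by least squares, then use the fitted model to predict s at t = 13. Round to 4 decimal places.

The normal equations are: 210·m + 6·b = 403;  6·m + (2485/5184)·b = 155/12.
(Σt·t = 210, Σt·1/t = 6, Σ1/t·1/t = 2485/5184, Σt·s = 403, Σ1/t·s = 155/12.)
det = 210·(2485/5184) − 6² = 55871/864.
m = (403·(2485/5184) − 6·(155/12))/(55871/864) = 599695/335226; b = (210·(155/12) − 6·403)/(55871/864) = 254448/55871.
At t = 13: ŝ = (599695/335226)·(13) + (254448/55871)·(1/13) = 102875143/4357938.

ŝ = 23.6064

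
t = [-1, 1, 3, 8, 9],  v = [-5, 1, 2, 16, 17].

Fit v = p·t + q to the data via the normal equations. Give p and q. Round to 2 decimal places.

With design matrix M, MᵀM = [[156, 20]; [20, 5]] and Mᵀv = [293, 31]ᵀ.
Δ = 156·5 − 20² = 380.
p = (293·5 − 20·31)/380 = 169/76; q = (156·31 − 20·293)/380 = -256/95.

p = 2.22, q = -2.69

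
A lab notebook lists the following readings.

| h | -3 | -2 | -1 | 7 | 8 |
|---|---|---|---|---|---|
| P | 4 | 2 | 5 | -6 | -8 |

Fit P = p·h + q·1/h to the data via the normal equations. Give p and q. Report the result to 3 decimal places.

p = -0.863, q = -3.491

The normal system XᵀX·[p, q]ᵀ = XᵀP is [[127, 5]; [5, 39433/28224]]·[p, q]ᵀ = [-127, -193/21]ᵀ.
Δ = 127·(39433/28224) − 5² = 4302391/28224.
p = ((-127)·(39433/28224) − 5·(-193/21))/(4302391/28224) = -3711031/4302391; q = (127·(-193/21) − 5·(-127))/(4302391/28224) = -15020544/4302391.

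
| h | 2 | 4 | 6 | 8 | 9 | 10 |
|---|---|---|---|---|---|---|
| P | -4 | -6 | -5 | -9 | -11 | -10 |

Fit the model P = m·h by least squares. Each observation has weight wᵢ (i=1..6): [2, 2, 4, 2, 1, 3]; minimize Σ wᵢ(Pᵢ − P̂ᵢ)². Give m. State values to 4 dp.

Compute the Gram sums: Σwᵢ·h·h = 693.
Moment sums: Σwᵢ·h·P = -727.
XᵀWX·[m]ᵀ = XᵀWP becomes [[693]]·[m]ᵀ = [-727]ᵀ.
Hence m = -727 / 693 ≈ -1.04906.

m = -1.0491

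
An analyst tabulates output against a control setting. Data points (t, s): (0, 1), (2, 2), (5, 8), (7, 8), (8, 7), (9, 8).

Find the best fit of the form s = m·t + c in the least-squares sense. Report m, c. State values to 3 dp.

With design matrix X, XᵀX = [[223, 31]; [31, 6]] and Xᵀs = [228, 34]ᵀ.
Eliminating c: 6·(row 1) − 31·(row 2) gives 377·m = 6·228 − 31·34 = 314, so m = 314/377.
Then c = (34 − 31·(314/377))/6 = 514/377.

m = 0.833, c = 1.363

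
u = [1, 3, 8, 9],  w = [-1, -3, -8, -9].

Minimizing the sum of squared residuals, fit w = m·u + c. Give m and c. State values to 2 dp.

m = -1.00, c = 0.00

Forming AᵀA = [[155, 21]; [21, 4]] and Aᵀw = [-155, -21]ᵀ gives AᵀA·[m, c]ᵀ = Aᵀw.
Determinant 155·4 − 21² = 179.
m = ((-155)·4 − 21·(-21))/179 = -1; c = (155·(-21) − 21·(-155))/179 = 0.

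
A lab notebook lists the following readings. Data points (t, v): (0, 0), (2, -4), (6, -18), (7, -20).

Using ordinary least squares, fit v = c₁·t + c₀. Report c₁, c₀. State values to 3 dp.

c₁ = -3.008, c₀ = 0.779

Sums needed: Σt·t = 89, Σt = 15, Σ1 = 4.
Moment sums: Σt·v = -256, Σv = -42.
So AᵀA·[c₁, c₀]ᵀ = Aᵀv: [[89, 15]; [15, 4]]·[c₁, c₀]ᵀ = [-256, -42]ᵀ.
Eliminating c₀: 4·(row 1) − 15·(row 2) gives 131·c₁ = 4·(-256) − 15·(-42) = -394, so c₁ = -394/131.
Then c₀ = ((-42) − 15·(-394/131))/4 = 102/131.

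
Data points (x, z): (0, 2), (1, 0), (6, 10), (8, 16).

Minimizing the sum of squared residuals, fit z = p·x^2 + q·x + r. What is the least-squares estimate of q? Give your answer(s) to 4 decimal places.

q = -0.2580

The normal system MᵀM·[p, q, r]ᵀ = Mᵀz is [[5393, 729, 101]; [729, 101, 15]; [101, 15, 4]]·[p, q, r]ᵀ = [1384, 188, 28]ᵀ.
Solving the 3×3 system (Gaussian elimination) gives p = 1225/4538, q = -1171/4538, r = 2613/2269.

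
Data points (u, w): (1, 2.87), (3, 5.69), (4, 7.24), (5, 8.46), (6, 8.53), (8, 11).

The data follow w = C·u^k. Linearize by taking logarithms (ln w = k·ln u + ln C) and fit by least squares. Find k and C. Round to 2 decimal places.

k = 0.64, C = 2.88

Taking logs, ln w = k·ln u + ln C, so regress ln w on ln u.
Over the data: Σln u = 7.9655, Σ(ln u)² = 13.2535, Σln w = 11.4495, Σln u·ln w = 16.9183.
Normal system: [[13.2535, 7.9655]; [7.9655, 6]]·[k, ln C]ᵀ = [16.9183, 11.4495]ᵀ.
Δ = 13.2535·6 − (7.9655)² = 16.0713; k = (16.9183·6 − 7.9655·11.4495)/16.0713 = 0.64142, ln C = (13.2535·11.4495 − 7.9655·16.9183)/16.0713 = 1.05670, so C = exp(1.05670) = 2.87686.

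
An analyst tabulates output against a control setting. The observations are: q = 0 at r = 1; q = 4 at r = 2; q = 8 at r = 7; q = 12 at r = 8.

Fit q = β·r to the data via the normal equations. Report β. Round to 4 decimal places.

β = 1.3559

Normal-equation sums: Σr·r = 118.
Moment sums: Σr·q = 160.
Normal equations: [[118]]·[β]ᵀ = [160]ᵀ.
Hence β = 160 / 118 ≈ 1.35593.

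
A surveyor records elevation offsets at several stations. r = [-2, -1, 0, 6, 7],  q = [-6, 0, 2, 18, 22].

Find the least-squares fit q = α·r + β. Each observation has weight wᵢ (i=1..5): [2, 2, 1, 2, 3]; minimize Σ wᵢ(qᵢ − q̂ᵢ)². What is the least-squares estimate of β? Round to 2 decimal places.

β = 1.35

Compute the Gram sums: Σwᵢ·r·r = 229, Σwᵢ·r = 27, Σwᵢ·1 = 10.
Right-hand side: Σwᵢ·r·q = 702, Σwᵢ·q = 92.
Normal equations: [[229, 27]; [27, 10]]·[α, β]ᵀ = [702, 92]ᵀ.
Determinant 229·10 − 27² = 1561.
α = (702·10 − 27·92)/1561 = 648/223; β = (229·92 − 27·702)/1561 = 302/223.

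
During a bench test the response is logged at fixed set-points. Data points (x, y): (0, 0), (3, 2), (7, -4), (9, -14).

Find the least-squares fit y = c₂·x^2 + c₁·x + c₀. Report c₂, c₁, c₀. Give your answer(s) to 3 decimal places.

c₂ = -0.409, c₁ = 2.205, c₀ = -0.257

Sums needed: Σx^2·x^2 = 9043, Σx^2·x = 1099, Σx^2 = 139, Σx·x = 139, Σx = 19, Σ1 = 4.
And Σx^2·y = -1312, Σx·y = -148, Σy = -16.
Solving the 3×3 system (Gaussian elimination) gives c₂ = -9/22, c₁ = 3153/1430, c₀ = -184/715.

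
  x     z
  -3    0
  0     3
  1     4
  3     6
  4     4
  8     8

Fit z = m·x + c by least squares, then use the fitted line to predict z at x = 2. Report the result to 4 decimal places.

Entries of AᵀA: Σx·x = 99, Σx = 13, Σ1 = 6.
And Σx·z = 102, Σz = 25.
AᵀA·[m, c]ᵀ = Aᵀz becomes [[99, 13]; [13, 6]]·[m, c]ᵀ = [102, 25]ᵀ.
Determinant 99·6 − 13² = 425.
m = (102·6 − 13·25)/425 = 287/425; c = (99·25 − 13·102)/425 = 1149/425.
At x = 2: ẑ = (287/425)·(2) + (1149/425)·(1) = 1723/425.

ẑ = 4.0541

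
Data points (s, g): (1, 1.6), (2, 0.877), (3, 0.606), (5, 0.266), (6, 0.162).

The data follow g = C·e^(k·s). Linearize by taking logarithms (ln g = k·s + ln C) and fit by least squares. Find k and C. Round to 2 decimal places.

Linearized form: ln g = k·s + ln C. From the 5 transformed points,
AᵀA = [[75.0000, 17.0000]; [17.0000, 5]], rhs = [-18.8374, -3.3065]ᵀ  (here Σs = 17.0000, Σ(s)² = 75.0000, Σln g = -3.3065, Σs·ln g = -18.8374).
Slope k = (n·Σs·ln g − Σs·Σln g)/(n·Σ(s)² − (Σs)²) = (5·-18.8374 − 17.0000·-3.3065)/86.0000 = -0.44158; ln C = (Σln g − k·Σs)/n = 0.84006, so C = exp(0.84006) = 2.31650.

k = -0.44, C = 2.32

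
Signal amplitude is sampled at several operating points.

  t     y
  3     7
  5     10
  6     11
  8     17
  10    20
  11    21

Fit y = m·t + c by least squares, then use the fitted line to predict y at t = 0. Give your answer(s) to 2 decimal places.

Entries of XᵀX: Σt·t = 355, Σt = 43, Σ1 = 6.
Moment sums: Σt·y = 704, Σy = 86.
So XᵀX·[m, c]ᵀ = Xᵀy: [[355, 43]; [43, 6]]·[m, c]ᵀ = [704, 86]ᵀ.
det = 355·6 − 43² = 281.
m = (704·6 − 43·86)/281 = 526/281; c = (355·86 − 43·704)/281 = 258/281.
At t = 0: ŷ = (526/281)·(0) + (258/281)·(1) = 258/281.

ŷ = 0.92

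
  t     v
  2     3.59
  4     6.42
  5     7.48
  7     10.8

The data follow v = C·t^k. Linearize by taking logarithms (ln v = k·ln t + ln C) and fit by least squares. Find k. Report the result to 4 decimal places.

k = 0.8629

Linearized form: ln v = k·ln t + ln C. From the 4 transformed points,
Σln t = 5.6348, Σ(ln t)² = 8.7791, Σln v = 7.5293, Σln t·ln v = 11.3326.
Equations: 8.7791·k + 5.6348·ln C = 11.3326;  5.6348·k + 4·ln C = 7.5293.
Δ = 8.7791·4 − (5.6348)² = 3.3656; k = (11.3326·4 − 5.6348·7.5293)/3.3656 = 0.86286, ln C = (8.7791·7.5293 − 5.6348·11.3326)/3.3656 = 0.66682.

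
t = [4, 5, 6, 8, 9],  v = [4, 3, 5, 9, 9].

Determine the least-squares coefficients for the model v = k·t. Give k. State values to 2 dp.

k = 0.96

From the data, Σt·t = 222.
For Mᵀv: Σt·v = 214.
Normal equations: [[222]]·[k]ᵀ = [214]ᵀ.
Hence k = 214 / 222 ≈ 0.963964.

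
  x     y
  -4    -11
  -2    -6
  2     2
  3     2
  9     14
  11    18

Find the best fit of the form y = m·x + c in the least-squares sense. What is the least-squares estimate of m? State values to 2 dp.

Sums needed: Σx·x = 235, Σx = 19, Σ1 = 6.
Right-hand side: Σx·y = 390, Σy = 19.
AᵀA·[m, c]ᵀ = Aᵀy becomes [[235, 19]; [19, 6]]·[m, c]ᵀ = [390, 19]ᵀ.
Δ = 235·6 − 19² = 1049.
m = (390·6 − 19·19)/1049 = 1979/1049; c = (235·19 − 19·390)/1049 = -2945/1049.

m = 1.89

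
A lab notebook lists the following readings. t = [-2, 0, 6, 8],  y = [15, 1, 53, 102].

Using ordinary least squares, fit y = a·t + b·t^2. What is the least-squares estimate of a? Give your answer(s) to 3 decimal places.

Forming AᵀA = [[104, 720]; [720, 5408]] and Aᵀy = [1104, 8496]ᵀ gives AᵀA·[a, b]ᵀ = Aᵀy.
Eliminating b: 5408·(row 1) − 720·(row 2) gives 44032·a = 5408·1104 − 720·8496 = -146688, so a = -573/172.
Then b = (8496 − 720·(-573/172))/5408 = 693/344.

a = -3.331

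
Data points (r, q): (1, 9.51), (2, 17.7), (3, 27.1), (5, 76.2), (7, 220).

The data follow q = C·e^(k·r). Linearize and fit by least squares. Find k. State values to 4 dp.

Linearized form: ln q = k·r + ln C. From the 5 transformed points,
Σr = 18.0000, Σ(r)² = 88.0000, Σln q = 18.1524, Σr·ln q = 77.3203.
Normal system: [[88.0000, 18.0000]; [18.0000, 5]]·[k, ln C]ᵀ = [77.3203, 18.1524]ᵀ.
Δ = 88.0000·5 − (18.0000)² = 116.0000; k = (77.3203·5 − 18.0000·18.1524)/116.0000 = 0.51601, ln C = (88.0000·18.1524 − 18.0000·77.3203)/116.0000 = 1.77284.

k = 0.5160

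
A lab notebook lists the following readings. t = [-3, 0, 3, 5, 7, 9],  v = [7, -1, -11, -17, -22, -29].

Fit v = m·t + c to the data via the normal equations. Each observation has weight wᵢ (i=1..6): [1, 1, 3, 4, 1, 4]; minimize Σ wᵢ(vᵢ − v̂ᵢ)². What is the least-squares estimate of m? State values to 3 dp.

Normal-equation sums: Σwᵢ·t·t = 509, Σwᵢ·t = 69, Σwᵢ·1 = 14.
Right-hand side: Σwᵢ·t·v = -1658, Σwᵢ·v = -233.
Δ = 509·14 − 69² = 2365.
m = ((-1658)·14 − 69·(-233))/2365 = -1427/473; c = (509·(-233) − 69·(-1658))/2365 = -839/473.

m = -3.017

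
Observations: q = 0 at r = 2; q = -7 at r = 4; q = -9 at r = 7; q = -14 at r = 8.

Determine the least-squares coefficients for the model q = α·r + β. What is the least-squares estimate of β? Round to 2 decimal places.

β = 3.00

The normal equations are: 133·α + 21·β = -203;  21·α + 4·β = -30.
(Σr·r = 133, Σr = 21, Σ1 = 4, Σr·q = -203, Σq = -30.)
det = 133·4 − 21² = 91.
α = ((-203)·4 − 21·(-30))/91 = -2; β = (133·(-30) − 21·(-203))/91 = 3.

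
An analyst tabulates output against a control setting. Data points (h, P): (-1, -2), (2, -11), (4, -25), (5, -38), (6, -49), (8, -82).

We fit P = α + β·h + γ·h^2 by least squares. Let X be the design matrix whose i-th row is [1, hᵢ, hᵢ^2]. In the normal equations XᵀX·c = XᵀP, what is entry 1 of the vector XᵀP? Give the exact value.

-207

Entry 1 ↔ basis 1, so (XᵀP)_{1} = Σᵢ Pᵢ = (1)·(-2) + (1)·(-11) + (1)·(-25) + (1)·(-38) + (1)·(-49) + (1)·(-82) = -207.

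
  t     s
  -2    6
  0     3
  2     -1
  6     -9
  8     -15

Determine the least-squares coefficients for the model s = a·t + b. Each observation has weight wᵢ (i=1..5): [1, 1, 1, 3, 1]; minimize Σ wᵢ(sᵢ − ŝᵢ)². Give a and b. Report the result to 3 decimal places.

From the data, Σwᵢ·t·t = 180, Σwᵢ·t = 26, Σwᵢ·1 = 7.
Moment sums: Σwᵢ·t·s = -296, Σwᵢ·s = -34.
So MᵀWM·[a, b]ᵀ = MᵀWs: [[180, 26]; [26, 7]]·[a, b]ᵀ = [-296, -34]ᵀ.
Δ = 180·7 − 26² = 584.
a = ((-296)·7 − 26·(-34))/584 = -297/146; b = (180·(-34) − 26·(-296))/584 = 197/73.

a = -2.034, b = 2.699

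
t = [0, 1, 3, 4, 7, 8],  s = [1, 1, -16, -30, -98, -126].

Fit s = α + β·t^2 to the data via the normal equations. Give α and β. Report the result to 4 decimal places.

α = 1.9914, β = -2.0140

Entries of XᵀX: Σ1 = 6, Σt^2 = 139, Σt^2·t^2 = 6835.
Moment sums: Σs = -268, Σt^2·s = -13489.
So XᵀX·[α, β]ᵀ = Xᵀs: [[6, 139]; [139, 6835]]·[α, β]ᵀ = [-268, -13489]ᵀ.
Δ = 6·6835 − 139² = 21689.
α = ((-268)·6835 − 139·(-13489))/21689 = 43191/21689; β = (6·(-13489) − 139·(-268))/21689 = -43682/21689.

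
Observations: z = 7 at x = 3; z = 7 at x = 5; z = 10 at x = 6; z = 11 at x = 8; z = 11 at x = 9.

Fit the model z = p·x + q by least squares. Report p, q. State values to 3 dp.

AᵀA·[p, q]ᵀ = Aᵀz reads: 215·p + 31·q = 303;  31·p + 5·q = 46.
Δ = 215·5 − 31² = 114.
p = (303·5 − 31·46)/114 = 89/114; q = (215·46 − 31·303)/114 = 497/114.

p = 0.781, q = 4.360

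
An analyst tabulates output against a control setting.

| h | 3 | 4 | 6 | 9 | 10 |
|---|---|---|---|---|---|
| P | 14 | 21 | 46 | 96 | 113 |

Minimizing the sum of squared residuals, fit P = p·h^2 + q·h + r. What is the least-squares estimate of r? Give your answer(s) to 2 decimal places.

Normal-equation sums: Σh^2·h^2 = 18194, Σh^2·h = 2036, Σh^2 = 242, Σh·h = 242, Σh = 32, Σ1 = 5.
Right-hand side: Σh^2·P = 21194, Σh·P = 2396, ΣP = 290.
Normal equations: [[18194, 2036, 242]; [2036, 242, 32]; [242, 32, 5]]·[p, q, r]ᵀ = [21194, 2396, 290]ᵀ.
Row-reducing yields p = 443/519, q = 1732/519, r = -808/173.

r = -4.67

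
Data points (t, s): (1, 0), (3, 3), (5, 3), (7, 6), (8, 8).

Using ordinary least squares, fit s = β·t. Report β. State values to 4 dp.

β = 0.8784

Compute the Gram sums: Σt·t = 148.
Right-hand side: Σt·s = 130.
So AᵀA·[β]ᵀ = Aᵀs: [[148]]·[β]ᵀ = [130]ᵀ.
β = 130/148 = 0.878378.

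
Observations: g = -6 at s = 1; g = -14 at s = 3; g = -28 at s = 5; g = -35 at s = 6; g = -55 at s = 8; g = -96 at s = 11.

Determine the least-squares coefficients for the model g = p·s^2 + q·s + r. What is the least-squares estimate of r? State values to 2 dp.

XᵀX·[p, q, r]ᵀ = Xᵀg reads: 20740·p + 2212·q + 256·r = -17228;  2212·p + 256·q + 34·r = -1894;  256·p + 34·q + 6·r = -234.
(Σs^2·s^2 = 20740, Σs^2·s = 2212, Σs^2 = 256, Σs·s = 256, Σs = 34, Σ1 = 6, Σs^2·g = -17228, Σs·g = -1894, Σg = -234.)
Solving the 3×3 system (Gaussian elimination) gives p = -9881/15801, q = -22930/15801, r = -21571/5267.

r = -4.10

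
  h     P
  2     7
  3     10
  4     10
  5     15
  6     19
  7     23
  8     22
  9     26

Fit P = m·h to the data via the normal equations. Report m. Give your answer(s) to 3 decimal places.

From the data, Σh·h = 284.
For MᵀP: Σh·P = 844.
So MᵀM·[m]ᵀ = MᵀP: [[284]]·[m]ᵀ = [844]ᵀ.
Hence m = 844 / 284 ≈ 2.97183.

m = 2.972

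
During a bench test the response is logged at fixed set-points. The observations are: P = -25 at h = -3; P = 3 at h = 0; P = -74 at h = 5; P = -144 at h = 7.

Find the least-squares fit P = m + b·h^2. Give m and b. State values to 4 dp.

m = 2.2013, b = -2.9977

Forming AᵀA = [[4, 83]; [83, 3107]] and AᵀP = [-240, -9131]ᵀ gives AᵀA·[m, b]ᵀ = AᵀP.
Eliminating b: 3107·(row 1) − 83·(row 2) gives 5539·m = 3107·(-240) − 83·(-9131) = 12193, so m = 12193/5539.
Then b = ((-9131) − 83·(12193/5539))/3107 = -16604/5539.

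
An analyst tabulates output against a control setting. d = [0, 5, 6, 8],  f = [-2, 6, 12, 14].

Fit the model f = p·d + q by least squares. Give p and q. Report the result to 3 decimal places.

p = 2.058, q = -2.273

From the data, Σd·d = 125, Σd = 19, Σ1 = 4.
For Aᵀf: Σd·f = 214, Σf = 30.
det = 125·4 − 19² = 139.
p = (214·4 − 19·30)/139 = 286/139; q = (125·30 − 19·214)/139 = -316/139.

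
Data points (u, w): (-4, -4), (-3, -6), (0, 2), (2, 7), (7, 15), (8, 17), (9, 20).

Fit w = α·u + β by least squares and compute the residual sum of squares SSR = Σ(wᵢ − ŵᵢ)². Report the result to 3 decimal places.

Setting ∂/∂α … = 0 gives: 223·α + 19·β = 469;  19·α + 7·β = 51.
Determinant 223·7 − 19² = 1200.
α = (469·7 − 19·51)/1200 = 1157/600; β = (223·51 − 19·469)/1200 = 1231/600.
Residuals: 997/600, -34/15, -31/600, 131/120, -11/20, -287/600, 89/150; SSR = 2993/300.

SSR = 9.977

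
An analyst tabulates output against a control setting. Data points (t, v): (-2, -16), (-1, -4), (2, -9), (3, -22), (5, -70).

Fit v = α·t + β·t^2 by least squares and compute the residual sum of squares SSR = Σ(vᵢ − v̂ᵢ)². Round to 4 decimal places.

Forming MᵀM = [[43, 151]; [151, 739]] and Mᵀv = [-398, -2052]ᵀ gives MᵀM·[α, β]ᵀ = Mᵀv.
Δ = 43·739 − 151² = 8976.
α = ((-398)·739 − 151·(-2052))/8976 = 715/408; β = (43·(-2052) − 151·(-398))/8976 = -1279/408.
Residuals: 3/68, 181/204, 7/204, 65/68, -20/51; SSR = 379/204.

SSR = 1.8578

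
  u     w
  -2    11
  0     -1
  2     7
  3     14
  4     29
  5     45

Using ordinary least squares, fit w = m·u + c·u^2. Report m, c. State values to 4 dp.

XᵀX·[m, c]ᵀ = Xᵀw reads: 58·m + 216·c = 375;  216·m + 994·c = 1787.
Δ = 58·994 − 216² = 10996.
m = (375·994 − 216·1787)/10996 = -6621/5498; c = (58·1787 − 216·375)/10996 = 11323/5498.

m = -1.2043, c = 2.0595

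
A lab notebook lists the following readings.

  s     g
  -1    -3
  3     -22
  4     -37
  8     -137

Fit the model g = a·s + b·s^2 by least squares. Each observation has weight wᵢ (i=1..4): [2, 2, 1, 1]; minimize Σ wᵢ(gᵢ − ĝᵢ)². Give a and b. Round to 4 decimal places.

a = -0.9855, b = -2.0246

The normal equations are: 100·a + 628·b = -1370;  628·a + 4516·b = -9762.
det = 100·4516 − 628² = 57216.
a = ((-1370)·4516 − 628·(-9762))/57216 = -881/894; b = (100·(-9762) − 628·(-1370))/57216 = -905/447.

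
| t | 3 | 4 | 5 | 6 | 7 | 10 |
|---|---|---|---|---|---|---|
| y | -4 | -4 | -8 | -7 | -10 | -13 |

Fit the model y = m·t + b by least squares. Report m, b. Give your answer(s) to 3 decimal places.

Sums needed: Σt·t = 235, Σt = 35, Σ1 = 6.
Moment sums: Σt·y = -310, Σy = -46.
XᵀX·[m, b]ᵀ = Xᵀy becomes [[235, 35]; [35, 6]]·[m, b]ᵀ = [-310, -46]ᵀ.
Δ = 235·6 − 35² = 185.
m = ((-310)·6 − 35·(-46))/185 = -50/37; b = (235·(-46) − 35·(-310))/185 = 8/37.

m = -1.351, b = 0.216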